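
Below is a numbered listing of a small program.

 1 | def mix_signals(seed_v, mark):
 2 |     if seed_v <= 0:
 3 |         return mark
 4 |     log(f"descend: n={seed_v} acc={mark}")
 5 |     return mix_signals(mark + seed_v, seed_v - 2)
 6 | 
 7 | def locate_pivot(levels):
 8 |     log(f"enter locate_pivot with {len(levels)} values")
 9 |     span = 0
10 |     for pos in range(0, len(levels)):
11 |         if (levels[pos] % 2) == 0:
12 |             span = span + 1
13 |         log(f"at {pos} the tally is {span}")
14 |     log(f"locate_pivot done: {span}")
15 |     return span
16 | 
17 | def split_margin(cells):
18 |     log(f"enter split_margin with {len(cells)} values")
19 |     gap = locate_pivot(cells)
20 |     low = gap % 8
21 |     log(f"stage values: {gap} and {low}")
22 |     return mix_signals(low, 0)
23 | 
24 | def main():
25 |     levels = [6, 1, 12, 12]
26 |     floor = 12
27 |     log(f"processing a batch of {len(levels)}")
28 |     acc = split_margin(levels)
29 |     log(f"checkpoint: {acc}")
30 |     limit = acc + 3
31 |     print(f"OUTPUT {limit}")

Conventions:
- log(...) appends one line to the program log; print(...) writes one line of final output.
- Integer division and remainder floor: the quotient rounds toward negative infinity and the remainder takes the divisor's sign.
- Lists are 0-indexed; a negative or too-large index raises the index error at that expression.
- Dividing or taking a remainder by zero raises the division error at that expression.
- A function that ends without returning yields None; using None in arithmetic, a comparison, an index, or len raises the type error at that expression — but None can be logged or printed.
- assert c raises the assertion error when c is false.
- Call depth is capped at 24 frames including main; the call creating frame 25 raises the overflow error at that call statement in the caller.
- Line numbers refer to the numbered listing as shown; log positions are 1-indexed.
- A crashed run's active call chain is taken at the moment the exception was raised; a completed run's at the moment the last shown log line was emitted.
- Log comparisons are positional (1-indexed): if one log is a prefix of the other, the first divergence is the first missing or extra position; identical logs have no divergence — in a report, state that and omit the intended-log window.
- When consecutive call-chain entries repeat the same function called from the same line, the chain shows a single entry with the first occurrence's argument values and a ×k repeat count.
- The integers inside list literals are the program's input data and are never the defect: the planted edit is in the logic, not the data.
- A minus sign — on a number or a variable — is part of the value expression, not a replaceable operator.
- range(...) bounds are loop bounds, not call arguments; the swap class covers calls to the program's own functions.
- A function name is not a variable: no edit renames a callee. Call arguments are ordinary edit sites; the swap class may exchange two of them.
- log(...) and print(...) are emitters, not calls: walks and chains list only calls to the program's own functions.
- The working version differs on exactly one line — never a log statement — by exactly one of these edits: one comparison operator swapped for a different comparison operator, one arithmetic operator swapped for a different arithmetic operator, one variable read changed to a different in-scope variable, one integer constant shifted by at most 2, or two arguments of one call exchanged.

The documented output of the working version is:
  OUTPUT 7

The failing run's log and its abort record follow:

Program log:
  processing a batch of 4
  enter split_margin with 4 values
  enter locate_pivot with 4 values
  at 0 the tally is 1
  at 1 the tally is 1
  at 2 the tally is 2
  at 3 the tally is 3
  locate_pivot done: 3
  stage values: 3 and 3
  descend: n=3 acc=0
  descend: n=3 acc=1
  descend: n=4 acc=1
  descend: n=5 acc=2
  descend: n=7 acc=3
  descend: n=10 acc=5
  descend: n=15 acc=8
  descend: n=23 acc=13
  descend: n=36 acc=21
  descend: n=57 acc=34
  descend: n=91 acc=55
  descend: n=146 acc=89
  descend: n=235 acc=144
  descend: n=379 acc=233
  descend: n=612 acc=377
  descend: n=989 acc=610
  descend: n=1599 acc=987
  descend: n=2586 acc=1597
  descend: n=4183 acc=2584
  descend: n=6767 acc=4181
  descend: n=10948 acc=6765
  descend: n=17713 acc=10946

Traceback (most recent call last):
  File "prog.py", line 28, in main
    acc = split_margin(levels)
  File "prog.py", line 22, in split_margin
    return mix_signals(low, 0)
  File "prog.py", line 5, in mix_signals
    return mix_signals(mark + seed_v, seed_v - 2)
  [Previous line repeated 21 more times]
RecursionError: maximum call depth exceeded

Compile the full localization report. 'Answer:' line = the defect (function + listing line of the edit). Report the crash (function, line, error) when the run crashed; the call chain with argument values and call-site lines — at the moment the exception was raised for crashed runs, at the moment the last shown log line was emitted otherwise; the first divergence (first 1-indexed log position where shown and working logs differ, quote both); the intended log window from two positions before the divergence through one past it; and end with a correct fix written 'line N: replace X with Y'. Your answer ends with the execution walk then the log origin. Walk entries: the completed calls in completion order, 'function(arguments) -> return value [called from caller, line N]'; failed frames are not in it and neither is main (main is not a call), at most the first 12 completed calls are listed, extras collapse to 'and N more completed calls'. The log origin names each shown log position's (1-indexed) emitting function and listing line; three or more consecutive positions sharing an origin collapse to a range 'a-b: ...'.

Answer: the defect is in mix_signals at line 5.
Key fact: At log position 11 the runs split — shown 'descend: n=3 acc=1', but the working version logs 'descend: n=1 acc=3'.
Crash: mix_signals, line 5, RecursionError.
Call chain: main -> split_margin([6, 1, 12, 12]) (called at line 28) -> mix_signals(3, 0) (called at line 22) -> mix_signals(3, 1) (called at line 5) ×21.
First divergence: position 11 — shown 'descend: n=3 acc=1', intended 'descend: n=1 acc=3'.
Intended log window:
  9: stage values: 3 and 3
  10: descend: n=3 acc=0
  11: descend: n=1 acc=3
  12: checkpoint: 4
Execution walk:
  locate_pivot([6, 1, 12, 12]) -> 3  [called from split_margin, line 19]
Log origin:
  1: emitted by main (line 27)
  2: emitted by split_margin (line 18)
  3: emitted by locate_pivot (line 8)
  4-7: emitted by locate_pivot (line 13)
  8: emitted by locate_pivot (line 14)
  9: emitted by split_margin (line 21)
  10-31: emitted by mix_signals (line 4)
A correct fix: line 5: replace `mix_signals(mark + seed_v, seed_v - 2)` with `mix_signals(seed_v - 2, mark + seed_v)`.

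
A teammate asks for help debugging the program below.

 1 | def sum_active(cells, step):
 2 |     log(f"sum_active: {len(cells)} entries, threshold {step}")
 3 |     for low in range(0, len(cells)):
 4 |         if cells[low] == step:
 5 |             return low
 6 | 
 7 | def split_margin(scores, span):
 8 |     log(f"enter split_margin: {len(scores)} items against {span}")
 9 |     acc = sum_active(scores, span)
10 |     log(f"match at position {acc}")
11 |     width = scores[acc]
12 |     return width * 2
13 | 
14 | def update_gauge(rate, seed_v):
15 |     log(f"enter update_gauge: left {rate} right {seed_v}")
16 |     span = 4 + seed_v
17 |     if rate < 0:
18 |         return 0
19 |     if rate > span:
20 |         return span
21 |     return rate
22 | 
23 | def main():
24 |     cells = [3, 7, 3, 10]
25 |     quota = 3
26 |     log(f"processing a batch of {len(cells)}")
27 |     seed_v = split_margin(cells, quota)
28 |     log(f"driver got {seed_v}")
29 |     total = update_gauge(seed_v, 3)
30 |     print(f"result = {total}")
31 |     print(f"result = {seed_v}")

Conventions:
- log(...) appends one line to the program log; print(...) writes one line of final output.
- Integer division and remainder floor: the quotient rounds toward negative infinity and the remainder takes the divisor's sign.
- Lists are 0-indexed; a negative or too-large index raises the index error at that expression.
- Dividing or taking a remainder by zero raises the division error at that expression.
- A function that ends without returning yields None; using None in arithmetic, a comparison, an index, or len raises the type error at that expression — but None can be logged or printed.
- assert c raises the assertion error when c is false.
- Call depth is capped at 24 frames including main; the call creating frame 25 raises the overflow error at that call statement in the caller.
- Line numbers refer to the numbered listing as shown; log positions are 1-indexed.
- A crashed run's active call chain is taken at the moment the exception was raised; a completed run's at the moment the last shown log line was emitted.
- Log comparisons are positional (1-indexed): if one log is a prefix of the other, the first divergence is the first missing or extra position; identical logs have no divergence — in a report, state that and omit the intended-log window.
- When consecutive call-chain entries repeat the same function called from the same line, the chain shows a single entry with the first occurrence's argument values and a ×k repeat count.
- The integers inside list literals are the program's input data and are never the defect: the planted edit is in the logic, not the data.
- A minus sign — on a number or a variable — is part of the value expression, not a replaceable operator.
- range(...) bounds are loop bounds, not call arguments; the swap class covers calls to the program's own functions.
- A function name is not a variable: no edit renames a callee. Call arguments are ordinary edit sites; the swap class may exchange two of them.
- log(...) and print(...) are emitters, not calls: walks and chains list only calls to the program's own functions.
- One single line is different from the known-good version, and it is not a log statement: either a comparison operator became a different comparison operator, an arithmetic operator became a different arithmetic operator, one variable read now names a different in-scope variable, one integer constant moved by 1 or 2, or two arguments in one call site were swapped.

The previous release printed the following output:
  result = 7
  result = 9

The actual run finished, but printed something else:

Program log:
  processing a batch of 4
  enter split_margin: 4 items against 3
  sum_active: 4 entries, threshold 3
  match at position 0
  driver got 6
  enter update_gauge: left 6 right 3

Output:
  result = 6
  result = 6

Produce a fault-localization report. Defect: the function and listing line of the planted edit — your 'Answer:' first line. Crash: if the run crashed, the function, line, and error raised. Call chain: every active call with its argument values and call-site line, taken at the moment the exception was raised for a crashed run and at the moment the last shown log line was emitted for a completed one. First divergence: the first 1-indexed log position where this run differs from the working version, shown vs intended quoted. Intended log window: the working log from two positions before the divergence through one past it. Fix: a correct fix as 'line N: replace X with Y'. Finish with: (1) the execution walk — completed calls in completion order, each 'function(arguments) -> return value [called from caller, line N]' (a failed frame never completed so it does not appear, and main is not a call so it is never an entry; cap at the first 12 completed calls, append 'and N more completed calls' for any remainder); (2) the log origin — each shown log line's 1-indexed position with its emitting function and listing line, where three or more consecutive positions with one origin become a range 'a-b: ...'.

Answer: the defect is in split_margin at line 12.
The tell: The earliest visible damage is log position 5 — 'driver got 6' rather than the intended 'driver got 9'.
Call chain: main -> update_gauge(6, 3) (called at line 29).
First divergence: position 5; shown 'driver got 6' vs intended 'driver got 9'.
Intended log window:
  3: sum_active: 4 entries, threshold 3
  4: match at position 0
  5: driver got 9
  6: enter update_gauge: left 9 right 3
Execution walk:
  sum_active([3, 7, 3, 10], 3) -> 0  [called from split_margin, line 9]
  split_margin([3, 7, 3, 10], 3) -> 6  [called from main, line 27]
  update_gauge(6, 3) -> 6  [called from main, line 29]
Log origin:
  1 — main, line 26
  2 — split_margin, line 8
  3 — sum_active, line 2
  4 — split_margin, line 10
  5 — main, line 28
  6 — update_gauge, line 15
A correct fix: line 12: replace `2` with `3`.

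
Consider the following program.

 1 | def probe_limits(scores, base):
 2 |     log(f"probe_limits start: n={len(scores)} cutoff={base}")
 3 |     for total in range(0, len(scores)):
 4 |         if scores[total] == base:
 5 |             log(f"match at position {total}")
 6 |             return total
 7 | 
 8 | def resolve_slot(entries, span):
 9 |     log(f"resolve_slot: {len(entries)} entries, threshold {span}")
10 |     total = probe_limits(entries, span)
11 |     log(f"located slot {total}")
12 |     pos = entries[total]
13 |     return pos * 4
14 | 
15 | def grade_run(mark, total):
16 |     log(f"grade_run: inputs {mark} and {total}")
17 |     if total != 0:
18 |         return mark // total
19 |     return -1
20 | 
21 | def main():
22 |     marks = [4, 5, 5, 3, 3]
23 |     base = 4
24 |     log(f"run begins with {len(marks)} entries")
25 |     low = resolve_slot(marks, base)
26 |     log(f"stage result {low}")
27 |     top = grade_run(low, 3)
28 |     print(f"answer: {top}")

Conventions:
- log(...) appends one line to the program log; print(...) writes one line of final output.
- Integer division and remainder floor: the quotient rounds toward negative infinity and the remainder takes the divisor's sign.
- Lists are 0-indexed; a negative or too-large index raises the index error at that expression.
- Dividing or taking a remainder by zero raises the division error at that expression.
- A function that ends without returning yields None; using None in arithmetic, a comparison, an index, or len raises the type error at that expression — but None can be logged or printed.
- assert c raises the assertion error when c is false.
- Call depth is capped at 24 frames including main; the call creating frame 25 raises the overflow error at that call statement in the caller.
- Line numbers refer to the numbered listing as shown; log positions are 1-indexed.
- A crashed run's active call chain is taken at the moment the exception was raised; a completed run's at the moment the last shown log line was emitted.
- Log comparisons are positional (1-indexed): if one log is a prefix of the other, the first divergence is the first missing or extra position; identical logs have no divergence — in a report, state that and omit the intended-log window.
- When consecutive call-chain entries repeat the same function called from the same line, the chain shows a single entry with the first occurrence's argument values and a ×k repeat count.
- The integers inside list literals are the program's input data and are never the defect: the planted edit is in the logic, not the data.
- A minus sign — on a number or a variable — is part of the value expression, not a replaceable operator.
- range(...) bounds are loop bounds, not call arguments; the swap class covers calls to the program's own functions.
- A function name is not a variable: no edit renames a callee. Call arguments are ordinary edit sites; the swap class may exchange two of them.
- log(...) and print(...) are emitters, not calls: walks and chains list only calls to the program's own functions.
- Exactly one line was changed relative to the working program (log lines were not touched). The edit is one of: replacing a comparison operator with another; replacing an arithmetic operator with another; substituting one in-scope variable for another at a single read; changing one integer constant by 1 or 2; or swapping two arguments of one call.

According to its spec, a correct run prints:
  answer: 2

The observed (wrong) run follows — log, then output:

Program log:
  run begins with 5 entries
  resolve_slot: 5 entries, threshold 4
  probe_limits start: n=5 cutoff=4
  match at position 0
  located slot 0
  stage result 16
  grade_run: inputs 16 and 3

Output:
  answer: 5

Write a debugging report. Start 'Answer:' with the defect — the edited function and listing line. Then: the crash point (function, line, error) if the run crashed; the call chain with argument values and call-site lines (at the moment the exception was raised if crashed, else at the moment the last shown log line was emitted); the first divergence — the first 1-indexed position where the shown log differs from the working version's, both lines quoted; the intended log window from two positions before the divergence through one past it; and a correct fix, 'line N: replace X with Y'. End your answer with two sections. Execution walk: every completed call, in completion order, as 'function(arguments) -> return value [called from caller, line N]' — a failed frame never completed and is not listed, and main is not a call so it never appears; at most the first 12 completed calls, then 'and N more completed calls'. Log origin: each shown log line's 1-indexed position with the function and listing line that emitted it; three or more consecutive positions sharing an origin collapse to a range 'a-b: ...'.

Answer: the defect is in resolve_slot at line 13.
The tell: Position 6 is the first bad log line: 'stage result 16' should read 'stage result 8'.
Call chain: main -> grade_run(16, 3) (called at line 27).
First divergence: position 6; shown 'stage result 16' vs intended 'stage result 8'.
Intended log window:
  4: match at position 0
  5: located slot 0
  6: stage result 8
  7: grade_run: inputs 8 and 3
Execution walk:
  probe_limits([4, 5, 5, 3, 3], 4) -> 0  [called from resolve_slot, line 10]
  resolve_slot([4, 5, 5, 3, 3], 4) -> 16  [called from main, line 25]
  grade_run(16, 3) -> 5  [called from main, line 27]
Log origin:
  1: from main, line 24
  2: from resolve_slot, line 9
  3: from probe_limits, line 2
  4: from probe_limits, line 5
  5: from resolve_slot, line 11
  6: from main, line 26
  7: from grade_run, line 16
A correct fix: line 13: replace `4` with `2`.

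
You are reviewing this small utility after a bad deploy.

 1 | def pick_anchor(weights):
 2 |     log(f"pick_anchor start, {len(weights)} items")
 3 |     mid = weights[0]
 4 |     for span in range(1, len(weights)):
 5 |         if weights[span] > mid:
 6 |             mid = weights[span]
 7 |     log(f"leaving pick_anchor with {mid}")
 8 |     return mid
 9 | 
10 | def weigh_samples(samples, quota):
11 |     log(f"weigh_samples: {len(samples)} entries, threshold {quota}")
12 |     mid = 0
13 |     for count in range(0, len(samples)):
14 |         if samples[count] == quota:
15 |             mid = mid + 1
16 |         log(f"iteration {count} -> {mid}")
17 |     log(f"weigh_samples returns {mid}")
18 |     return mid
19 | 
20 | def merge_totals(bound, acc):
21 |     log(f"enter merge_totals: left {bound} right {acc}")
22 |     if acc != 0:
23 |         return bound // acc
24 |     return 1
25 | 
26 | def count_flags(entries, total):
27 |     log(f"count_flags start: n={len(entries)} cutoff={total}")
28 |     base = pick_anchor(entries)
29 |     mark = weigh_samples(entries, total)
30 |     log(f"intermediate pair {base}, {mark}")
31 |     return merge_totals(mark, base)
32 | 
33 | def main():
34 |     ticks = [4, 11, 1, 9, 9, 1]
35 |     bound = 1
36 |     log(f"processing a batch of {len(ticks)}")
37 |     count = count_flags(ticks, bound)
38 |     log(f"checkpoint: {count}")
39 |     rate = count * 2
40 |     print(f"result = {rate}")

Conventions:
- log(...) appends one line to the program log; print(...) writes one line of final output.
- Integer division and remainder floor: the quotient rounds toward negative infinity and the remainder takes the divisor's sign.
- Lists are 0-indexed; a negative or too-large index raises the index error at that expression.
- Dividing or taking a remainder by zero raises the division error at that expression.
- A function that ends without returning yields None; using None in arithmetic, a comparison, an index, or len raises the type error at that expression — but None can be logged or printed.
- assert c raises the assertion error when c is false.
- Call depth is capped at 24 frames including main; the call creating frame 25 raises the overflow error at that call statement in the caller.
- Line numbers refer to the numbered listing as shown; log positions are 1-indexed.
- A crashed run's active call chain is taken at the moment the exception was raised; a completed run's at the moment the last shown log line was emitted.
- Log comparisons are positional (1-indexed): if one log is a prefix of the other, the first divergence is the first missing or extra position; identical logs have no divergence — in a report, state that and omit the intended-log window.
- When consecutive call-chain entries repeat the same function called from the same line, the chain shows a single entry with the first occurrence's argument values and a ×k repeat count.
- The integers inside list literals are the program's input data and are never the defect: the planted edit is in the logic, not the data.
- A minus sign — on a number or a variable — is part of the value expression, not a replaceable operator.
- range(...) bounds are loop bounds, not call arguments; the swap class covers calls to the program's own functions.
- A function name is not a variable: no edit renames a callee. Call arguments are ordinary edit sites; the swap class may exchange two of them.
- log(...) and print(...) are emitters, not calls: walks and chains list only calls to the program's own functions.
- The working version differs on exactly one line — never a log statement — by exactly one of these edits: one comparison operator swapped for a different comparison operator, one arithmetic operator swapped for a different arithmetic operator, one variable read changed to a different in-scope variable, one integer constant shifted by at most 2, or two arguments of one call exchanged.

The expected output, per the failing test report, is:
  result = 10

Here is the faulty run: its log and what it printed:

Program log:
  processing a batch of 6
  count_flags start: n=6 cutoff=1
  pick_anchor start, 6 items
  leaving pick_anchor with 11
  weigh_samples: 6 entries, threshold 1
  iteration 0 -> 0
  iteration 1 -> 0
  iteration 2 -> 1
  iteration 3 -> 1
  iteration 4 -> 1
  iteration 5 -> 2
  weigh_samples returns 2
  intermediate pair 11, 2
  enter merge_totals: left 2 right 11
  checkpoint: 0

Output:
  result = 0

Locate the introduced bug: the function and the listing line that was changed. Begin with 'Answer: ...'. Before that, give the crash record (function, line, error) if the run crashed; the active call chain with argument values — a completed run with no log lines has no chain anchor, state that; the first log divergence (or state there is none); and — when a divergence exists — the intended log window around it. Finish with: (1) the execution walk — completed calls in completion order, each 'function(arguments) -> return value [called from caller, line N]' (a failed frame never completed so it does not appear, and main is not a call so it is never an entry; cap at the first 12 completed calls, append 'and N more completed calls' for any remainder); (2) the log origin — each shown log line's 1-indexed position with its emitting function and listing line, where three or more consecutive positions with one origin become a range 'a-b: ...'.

Answer: the defect is in count_flags at line 31.
Core observation: The earliest visible damage is log position 14 — 'enter merge_totals: left 2 right 11' rather than the intended 'enter merge_totals: left 11 right 2'.
Call chain: main.
First divergence: at position 14 the run shows 'enter merge_totals: left 2 right 11' where the working version logs 'enter merge_totals: left 11 right 2'.
Intended log window:
  12: weigh_samples returns 2
  13: intermediate pair 11, 2
  14: enter merge_totals: left 11 right 2
  15: checkpoint: 5
Execution walk:
  pick_anchor([4, 11, 1, 9, 9, 1]) -> 11  [called from count_flags, line 28]
  weigh_samples([4, 11, 1, 9, 9, 1], 1) -> 2  [called from count_flags, line 29]
  merge_totals(2, 11) -> 0  [called from count_flags, line 31]
  count_flags([4, 11, 1, 9, 9, 1], 1) -> 0  [called from main, line 37]
Log origin:
  1: from main, line 36
  2: from count_flags, line 27
  3: from pick_anchor, line 2
  4: from pick_anchor, line 7
  5: from weigh_samples, line 11
  6-11: from weigh_samples, line 16
  12: from weigh_samples, line 17
  13: from count_flags, line 30
  14: from merge_totals, line 21
  15: from main, line 38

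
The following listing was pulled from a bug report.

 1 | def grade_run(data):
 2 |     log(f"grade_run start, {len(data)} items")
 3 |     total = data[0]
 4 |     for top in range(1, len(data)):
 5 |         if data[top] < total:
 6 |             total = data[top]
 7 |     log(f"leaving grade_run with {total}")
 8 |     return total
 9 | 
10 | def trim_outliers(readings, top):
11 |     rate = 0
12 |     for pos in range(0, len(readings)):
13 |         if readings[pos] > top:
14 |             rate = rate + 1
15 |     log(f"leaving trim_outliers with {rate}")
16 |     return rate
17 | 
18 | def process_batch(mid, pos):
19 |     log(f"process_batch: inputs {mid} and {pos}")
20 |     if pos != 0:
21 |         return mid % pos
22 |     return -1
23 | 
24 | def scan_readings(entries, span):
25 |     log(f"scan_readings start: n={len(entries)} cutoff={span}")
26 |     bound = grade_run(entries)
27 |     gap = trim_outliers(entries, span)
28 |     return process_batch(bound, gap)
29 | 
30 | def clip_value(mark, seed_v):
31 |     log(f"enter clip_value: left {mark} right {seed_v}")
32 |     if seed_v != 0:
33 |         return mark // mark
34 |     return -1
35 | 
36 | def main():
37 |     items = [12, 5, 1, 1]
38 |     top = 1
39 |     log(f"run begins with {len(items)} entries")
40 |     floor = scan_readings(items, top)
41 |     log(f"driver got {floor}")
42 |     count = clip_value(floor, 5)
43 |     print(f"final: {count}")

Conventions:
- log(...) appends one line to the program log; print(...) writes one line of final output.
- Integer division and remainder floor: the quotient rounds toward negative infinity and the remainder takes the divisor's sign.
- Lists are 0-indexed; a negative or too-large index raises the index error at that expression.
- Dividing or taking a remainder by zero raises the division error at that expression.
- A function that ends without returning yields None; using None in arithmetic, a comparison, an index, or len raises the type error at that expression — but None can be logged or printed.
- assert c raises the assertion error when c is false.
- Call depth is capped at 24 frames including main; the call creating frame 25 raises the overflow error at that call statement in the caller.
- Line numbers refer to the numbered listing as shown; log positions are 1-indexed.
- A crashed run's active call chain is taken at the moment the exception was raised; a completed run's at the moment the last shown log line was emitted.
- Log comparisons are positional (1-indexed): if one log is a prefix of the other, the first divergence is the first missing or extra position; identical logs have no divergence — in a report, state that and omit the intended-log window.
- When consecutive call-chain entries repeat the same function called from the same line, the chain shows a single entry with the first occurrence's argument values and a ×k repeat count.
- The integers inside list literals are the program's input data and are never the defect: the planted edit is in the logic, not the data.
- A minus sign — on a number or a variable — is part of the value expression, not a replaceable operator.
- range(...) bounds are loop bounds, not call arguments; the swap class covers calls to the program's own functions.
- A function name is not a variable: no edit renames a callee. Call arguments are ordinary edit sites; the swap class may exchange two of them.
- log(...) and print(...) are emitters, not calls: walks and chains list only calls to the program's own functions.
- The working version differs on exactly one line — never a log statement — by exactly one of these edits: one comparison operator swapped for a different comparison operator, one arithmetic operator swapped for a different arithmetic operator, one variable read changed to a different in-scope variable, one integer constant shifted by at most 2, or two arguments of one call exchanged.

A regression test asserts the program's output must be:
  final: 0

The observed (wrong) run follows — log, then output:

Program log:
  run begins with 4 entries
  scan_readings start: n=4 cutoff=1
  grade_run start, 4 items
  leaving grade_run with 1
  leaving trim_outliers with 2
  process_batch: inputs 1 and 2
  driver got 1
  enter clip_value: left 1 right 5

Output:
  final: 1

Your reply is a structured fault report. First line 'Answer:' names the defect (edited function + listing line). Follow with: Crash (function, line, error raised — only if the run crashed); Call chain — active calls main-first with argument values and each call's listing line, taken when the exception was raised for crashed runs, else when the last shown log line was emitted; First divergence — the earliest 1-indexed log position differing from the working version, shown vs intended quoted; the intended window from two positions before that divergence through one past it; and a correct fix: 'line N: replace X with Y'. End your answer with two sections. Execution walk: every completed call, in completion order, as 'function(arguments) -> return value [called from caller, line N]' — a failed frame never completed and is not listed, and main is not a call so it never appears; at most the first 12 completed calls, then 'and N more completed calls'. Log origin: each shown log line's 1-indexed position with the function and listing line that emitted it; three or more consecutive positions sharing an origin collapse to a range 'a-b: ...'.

Answer: the defect is in clip_value at line 33.
The tell: The logs agree in full; only the final output differs.
Call chain: main -> clip_value(1, 5) (called at line 42).
First divergence: none; the two logs match at every position.
Execution walk:
  grade_run([12, 5, 1, 1]) -> 1  [called from scan_readings, line 26]
  trim_outliers([12, 5, 1, 1], 1) -> 2  [called from scan_readings, line 27]
  process_batch(1, 2) -> 1  [called from scan_readings, line 28]
  scan_readings([12, 5, 1, 1], 1) -> 1  [called from main, line 40]
  clip_value(1, 5) -> 1  [called from main, line 42]
Origin of each log line:
  1 — main, line 39
  2 — scan_readings, line 25
  3 — grade_run, line 2
  4 — grade_run, line 7
  5 — trim_outliers, line 15
  6 — process_batch, line 19
  7 — main, line 41
  8 — clip_value, line 31
A correct fix: line 33: replace `mark // mark` with `mark // seed_v`.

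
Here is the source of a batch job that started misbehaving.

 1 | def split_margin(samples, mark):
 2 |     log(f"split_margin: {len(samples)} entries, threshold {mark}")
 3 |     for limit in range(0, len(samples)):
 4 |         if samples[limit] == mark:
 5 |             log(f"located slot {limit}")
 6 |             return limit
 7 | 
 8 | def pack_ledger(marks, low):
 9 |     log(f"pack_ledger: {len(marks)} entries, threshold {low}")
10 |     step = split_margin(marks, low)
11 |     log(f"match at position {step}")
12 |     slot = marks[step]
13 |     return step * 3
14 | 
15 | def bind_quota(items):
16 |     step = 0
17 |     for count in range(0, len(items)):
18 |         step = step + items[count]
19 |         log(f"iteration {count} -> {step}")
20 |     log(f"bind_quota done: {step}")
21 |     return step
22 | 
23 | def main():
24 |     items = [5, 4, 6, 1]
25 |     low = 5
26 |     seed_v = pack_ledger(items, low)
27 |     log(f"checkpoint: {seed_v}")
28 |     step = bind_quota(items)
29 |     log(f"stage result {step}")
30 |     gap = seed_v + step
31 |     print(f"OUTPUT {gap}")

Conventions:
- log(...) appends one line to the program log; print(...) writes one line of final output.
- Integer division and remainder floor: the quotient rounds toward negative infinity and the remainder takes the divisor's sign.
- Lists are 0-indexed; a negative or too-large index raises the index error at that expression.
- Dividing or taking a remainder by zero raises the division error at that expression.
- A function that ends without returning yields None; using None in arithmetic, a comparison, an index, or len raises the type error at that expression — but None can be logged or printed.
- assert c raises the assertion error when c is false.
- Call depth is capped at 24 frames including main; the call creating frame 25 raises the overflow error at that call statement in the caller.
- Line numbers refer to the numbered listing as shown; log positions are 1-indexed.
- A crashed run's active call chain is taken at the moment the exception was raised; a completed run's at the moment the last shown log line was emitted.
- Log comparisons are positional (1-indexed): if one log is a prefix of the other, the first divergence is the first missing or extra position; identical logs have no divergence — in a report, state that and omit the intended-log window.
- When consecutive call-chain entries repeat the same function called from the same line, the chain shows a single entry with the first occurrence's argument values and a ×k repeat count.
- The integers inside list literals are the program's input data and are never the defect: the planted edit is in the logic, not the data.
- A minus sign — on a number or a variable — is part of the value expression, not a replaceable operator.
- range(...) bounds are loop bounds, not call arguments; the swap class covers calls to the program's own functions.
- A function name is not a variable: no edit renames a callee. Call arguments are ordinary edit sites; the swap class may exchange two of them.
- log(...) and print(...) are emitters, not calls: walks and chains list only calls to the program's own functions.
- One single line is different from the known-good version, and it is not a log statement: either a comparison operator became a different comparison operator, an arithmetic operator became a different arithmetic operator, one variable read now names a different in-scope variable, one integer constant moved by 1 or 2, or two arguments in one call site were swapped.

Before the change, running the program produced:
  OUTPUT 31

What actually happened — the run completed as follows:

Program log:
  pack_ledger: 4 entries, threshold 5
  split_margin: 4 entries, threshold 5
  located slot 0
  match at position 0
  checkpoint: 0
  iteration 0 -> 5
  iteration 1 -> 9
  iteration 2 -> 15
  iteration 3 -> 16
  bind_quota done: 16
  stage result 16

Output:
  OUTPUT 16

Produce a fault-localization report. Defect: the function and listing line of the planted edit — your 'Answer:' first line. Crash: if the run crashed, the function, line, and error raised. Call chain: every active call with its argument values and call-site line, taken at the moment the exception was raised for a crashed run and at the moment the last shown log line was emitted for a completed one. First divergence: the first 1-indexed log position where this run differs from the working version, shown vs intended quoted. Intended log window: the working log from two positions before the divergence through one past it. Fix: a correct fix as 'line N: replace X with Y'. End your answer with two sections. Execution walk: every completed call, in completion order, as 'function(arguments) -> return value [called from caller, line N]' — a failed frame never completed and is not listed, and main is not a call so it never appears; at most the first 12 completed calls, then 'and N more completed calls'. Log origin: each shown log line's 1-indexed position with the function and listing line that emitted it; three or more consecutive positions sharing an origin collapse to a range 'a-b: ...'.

Answer: the defect is in pack_ledger at line 13.
The tell: Everything matches until log position 5, which reads 'checkpoint: 0' in place of 'checkpoint: 15'.
Call chain: main.
First divergence: position 5 — the shown line 'checkpoint: 0' should read 'checkpoint: 15'.
Intended log window:
  3: located slot 0
  4: match at position 0
  5: checkpoint: 15
  6: iteration 0 -> 5
Execution walk:
  split_margin([5, 4, 6, 1], 5) -> 0  [called from pack_ledger, line 10]
  pack_ledger([5, 4, 6, 1], 5) -> 0  [called from main, line 26]
  bind_quota([5, 4, 6, 1]) -> 16  [called from main, line 28]
Origin of each log line:
  1: emitted by pack_ledger (line 9)
  2: emitted by split_margin (line 2)
  3: emitted by split_margin (line 5)
  4: emitted by pack_ledger (line 11)
  5: emitted by main (line 27)
  6-9: emitted by bind_quota (line 19)
  10: emitted by bind_quota (line 20)
  11: emitted by main (line 29)
A correct fix: line 13: replace `step` with `slot`.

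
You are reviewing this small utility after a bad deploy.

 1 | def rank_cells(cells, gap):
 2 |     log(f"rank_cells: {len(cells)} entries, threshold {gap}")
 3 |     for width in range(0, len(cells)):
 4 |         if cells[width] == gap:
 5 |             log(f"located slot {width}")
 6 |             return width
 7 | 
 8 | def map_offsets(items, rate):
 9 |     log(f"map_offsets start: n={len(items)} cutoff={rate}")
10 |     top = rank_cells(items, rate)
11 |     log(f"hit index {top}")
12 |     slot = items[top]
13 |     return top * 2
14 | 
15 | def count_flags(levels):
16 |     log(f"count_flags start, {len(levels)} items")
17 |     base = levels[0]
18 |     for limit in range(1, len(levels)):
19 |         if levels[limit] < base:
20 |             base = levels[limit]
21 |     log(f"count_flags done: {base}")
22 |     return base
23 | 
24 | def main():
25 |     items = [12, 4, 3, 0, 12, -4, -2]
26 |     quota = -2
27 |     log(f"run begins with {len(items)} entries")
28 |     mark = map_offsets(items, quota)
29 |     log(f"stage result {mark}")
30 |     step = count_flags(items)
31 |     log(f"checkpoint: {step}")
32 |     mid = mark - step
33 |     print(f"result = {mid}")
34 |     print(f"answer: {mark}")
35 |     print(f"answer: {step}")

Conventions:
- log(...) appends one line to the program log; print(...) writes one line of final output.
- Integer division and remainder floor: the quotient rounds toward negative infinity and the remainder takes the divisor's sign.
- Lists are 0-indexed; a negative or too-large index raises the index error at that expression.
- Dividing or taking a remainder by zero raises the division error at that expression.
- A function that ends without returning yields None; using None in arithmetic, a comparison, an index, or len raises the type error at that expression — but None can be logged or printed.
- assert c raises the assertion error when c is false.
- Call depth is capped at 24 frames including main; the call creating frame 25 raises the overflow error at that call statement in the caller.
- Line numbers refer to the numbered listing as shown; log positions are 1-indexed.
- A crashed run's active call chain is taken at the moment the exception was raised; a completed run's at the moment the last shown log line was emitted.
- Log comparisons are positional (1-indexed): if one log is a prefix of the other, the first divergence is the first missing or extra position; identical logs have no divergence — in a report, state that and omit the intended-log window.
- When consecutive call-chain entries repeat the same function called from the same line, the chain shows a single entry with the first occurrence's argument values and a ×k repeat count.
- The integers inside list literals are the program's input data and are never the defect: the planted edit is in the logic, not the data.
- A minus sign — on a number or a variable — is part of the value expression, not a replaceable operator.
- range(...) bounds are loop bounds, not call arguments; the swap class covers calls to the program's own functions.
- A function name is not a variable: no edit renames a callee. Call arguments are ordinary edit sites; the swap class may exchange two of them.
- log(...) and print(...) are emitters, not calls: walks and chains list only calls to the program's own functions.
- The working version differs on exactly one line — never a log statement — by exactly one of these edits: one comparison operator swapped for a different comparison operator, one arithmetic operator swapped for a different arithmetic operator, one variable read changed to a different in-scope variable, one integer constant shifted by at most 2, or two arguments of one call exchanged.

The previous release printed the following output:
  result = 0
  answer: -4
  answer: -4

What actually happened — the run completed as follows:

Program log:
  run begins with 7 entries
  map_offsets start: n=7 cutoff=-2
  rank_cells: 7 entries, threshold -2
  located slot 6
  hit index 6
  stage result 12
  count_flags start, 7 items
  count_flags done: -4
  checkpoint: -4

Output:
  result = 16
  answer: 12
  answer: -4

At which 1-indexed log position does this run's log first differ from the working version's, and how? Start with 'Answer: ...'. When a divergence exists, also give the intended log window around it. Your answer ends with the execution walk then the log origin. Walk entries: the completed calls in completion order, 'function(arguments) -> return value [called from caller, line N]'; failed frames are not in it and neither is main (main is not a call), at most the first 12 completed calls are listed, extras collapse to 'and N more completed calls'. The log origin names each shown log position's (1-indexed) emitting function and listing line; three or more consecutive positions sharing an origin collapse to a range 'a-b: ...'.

Answer: at position 6 the run shows 'stage result 12' where the working version logs 'stage result -4'.
Intended log window:
  4: located slot 6
  5: hit index 6
  6: stage result -4
  7: count_flags start, 7 items
Execution walk:
  rank_cells([12, 4, 3, 0, 12, -4, -2], -2) -> 6  [called from map_offsets, line 10]
  map_offsets([12, 4, 3, 0, 12, -4, -2], -2) -> 12  [called from main, line 28]
  count_flags([12, 4, 3, 0, 12, -4, -2]) -> -4  [called from main, line 30]
Log origin:
  1: emitted by main (line 27)
  2: emitted by map_offsets (line 9)
  3: emitted by rank_cells (line 2)
  4: emitted by rank_cells (line 5)
  5: emitted by map_offsets (line 11)
  6: emitted by main (line 29)
  7: emitted by count_flags (line 16)
  8: emitted by count_flags (line 21)
  9: emitted by main (line 31)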